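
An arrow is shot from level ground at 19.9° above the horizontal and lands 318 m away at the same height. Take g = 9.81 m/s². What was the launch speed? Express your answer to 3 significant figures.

69.8 m/s

On level ground, R = v₀² sin(2θ) / g, so v₀ = √(R g / sin 2θ).
sin(2 × 19.9°) = 0.6401.
v₀ = √(318 × 9.81 / 0.6401) = √4874 = 69.8 m/s.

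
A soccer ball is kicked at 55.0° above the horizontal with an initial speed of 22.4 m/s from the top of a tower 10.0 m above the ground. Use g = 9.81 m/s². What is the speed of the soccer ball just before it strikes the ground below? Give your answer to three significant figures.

26.4 m/s

v_x = 22.4 cos 55.0° = 12.85 m/s is unchanged throughout.
For the vertical component, v_y² = v_y0² + 2 g h = (18.35)² + 2×9.81×10.0 = 532.9, so |v_y| = 23.08 m/s.
Impact speed = √(v_x² + v_y²) = √(165.1 + 532.9) = 26.4 m/s.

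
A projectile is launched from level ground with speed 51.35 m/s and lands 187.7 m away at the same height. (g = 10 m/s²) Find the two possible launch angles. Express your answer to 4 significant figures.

Level-ground range: R = v₀² sin(2θ)/g ⇒ sin 2θ = R g / v₀² = 187.7×10/51.35² = 0.7118.
2θ = arcsin(0.7118) = 45.382° or 180° − 45.382° = 134.618°.
So θ = 22.69° or θ = 67.31°.

22.69° and 67.31°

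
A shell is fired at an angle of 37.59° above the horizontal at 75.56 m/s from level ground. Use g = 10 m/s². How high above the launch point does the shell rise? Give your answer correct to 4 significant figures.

106.2 m

Vertical component of launch velocity: v_y = 75.56 sin 37.59° = 46.092 m/s.
At the highest point the vertical velocity is zero, so v_y² = 2 g h_max.
h_max = (46.092)² / (2 × 10) = 2124.5 / 20.00 = 106.2 m.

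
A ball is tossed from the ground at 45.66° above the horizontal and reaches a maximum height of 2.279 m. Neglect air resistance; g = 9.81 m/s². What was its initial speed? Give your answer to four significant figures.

At maximum height v_y = 0, so (v₀ sin θ)² = 2 g H.
v₀ sin 45.66° = √(2 × 9.81 × 2.279) = 6.6869 m/s.
v₀ = 6.6869 / sin 45.66° = 6.6869 / 0.7152 = 9.350 m/s.

9.350 m/s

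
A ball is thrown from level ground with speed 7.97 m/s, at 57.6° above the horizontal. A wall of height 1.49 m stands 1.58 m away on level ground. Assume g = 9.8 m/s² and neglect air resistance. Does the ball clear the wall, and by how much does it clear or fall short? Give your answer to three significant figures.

Yes — it clears the wall by 0.329 m.

v_x = 7.97 cos 57.6° = 4.271 m/s; v_y0 = 7.97 sin 57.6° = 6.729 m/s.
Time to reach the wall: t = 1.58 / 4.271 = 0.3699 s.
Height at that point: y = 6.729×0.3699 − 4.900×0.3699² = 1.819 m.
That is 1.819 − 1.49 = 0.329 m above the top of the wall, so the ball clears it.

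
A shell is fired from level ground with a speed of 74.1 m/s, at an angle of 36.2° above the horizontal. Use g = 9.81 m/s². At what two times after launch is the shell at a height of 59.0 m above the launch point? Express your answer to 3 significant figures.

1.66 s and 7.27 s

v_y0 = 74.1 sin 36.2° = 43.76 m/s.
Set y = v_y0 t − ½ g t² = 59.0: 4.905 t² − 43.76 t + 59.0 = 0.
t = [43.76 ± √(1915 − 1158)] / 9.81 = (43.76 ± 27.51) / 9.81, giving t = 1.66 s or t = 7.27 s.
So the shell is at 59.0 m at t = 1.66 s (rising) and t = 7.27 s (falling).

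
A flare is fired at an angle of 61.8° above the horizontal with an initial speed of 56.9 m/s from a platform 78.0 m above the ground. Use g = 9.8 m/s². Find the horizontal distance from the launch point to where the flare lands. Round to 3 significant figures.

Components: v_x = 56.9 cos 61.8° = 26.89 m/s, v_y = 56.9 sin 61.8° = 50.15 m/s.
Vertical: 0 = 78.0 + 50.15 t − ½(9.8) t² ⇒ 4.900 t² − 50.15 t − 78.0 = 0.
t = [50.15 + √(2515 + 1529)] / 9.800 = 11.61 s.
Horizontal: R = v_x · t = 26.89 × 11.61 = 312 m.

312 m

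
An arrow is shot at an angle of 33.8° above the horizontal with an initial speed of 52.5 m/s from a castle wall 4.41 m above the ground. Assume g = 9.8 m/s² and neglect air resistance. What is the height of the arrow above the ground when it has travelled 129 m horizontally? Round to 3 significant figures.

v_x = 52.5 cos 33.8° = 43.63 m/s, v_y0 = 52.5 sin 33.8° = 29.21 m/s.
Time to reach x = 129 m: t = x / v_x = 129 / 43.63 = 2.957 s.
y = 4.41 + v_y0 t − ½ g t² = 4.41 + 29.21×2.957 − 4.900×2.957² = 47.9 m.

47.9 m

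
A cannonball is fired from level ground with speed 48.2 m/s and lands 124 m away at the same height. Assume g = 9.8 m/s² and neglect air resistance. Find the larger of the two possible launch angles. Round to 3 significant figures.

74.2°

Level-ground range: R = v₀² sin(2θ)/g ⇒ sin 2θ = R g / v₀² = 124×9.8/48.2² = 0.5231.
2θ = arcsin(0.5231) = 31.54° or 180° − 31.54° = 148.46°.
So θ = 15.8° or θ = 74.2°.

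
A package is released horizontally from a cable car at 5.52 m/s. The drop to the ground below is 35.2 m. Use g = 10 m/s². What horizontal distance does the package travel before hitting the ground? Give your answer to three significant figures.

Initial vertical velocity is zero, so the fall time comes from h = ½ g t²: t = √(2 × 35.2 / 10) = 2.653 s.
Horizontal motion is uniform at 5.52 m/s, so x = 5.52 × 2.653 = 14.6 m.

14.6 m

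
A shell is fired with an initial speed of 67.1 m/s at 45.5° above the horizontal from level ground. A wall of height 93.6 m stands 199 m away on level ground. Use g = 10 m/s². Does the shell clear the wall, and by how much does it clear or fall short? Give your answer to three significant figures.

v_x = 67.1 cos 45.5° = 47.03 m/s; v_y0 = 67.1 sin 45.5° = 47.86 m/s.
Time to reach the wall: t = 199 / 47.03 = 4.231 s.
Height at that point: y = 47.86×4.231 − 5.000×4.231² = 113.0 m.
That is 113.0 − 93.6 = 19.4 m above the top of the wall, so the shell clears it.

Yes — it clears the wall by 19.4 m.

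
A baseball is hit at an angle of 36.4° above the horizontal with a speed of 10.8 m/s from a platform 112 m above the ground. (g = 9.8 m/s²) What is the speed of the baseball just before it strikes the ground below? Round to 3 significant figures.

48.1 m/s

v_x = 10.8 cos 36.4° = 8.693 m/s is unchanged throughout.
For the vertical component, v_y² = v_y0² + 2 g h = (6.409)² + 2×9.8×112 = 2236, so |v_y| = 47.29 m/s.
Impact speed = √(v_x² + v_y²) = √(75.57 + 2236) = 48.1 m/s.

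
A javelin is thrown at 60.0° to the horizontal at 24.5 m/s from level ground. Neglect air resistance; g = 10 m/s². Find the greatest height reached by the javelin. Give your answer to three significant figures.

22.5 m

Vertical component of launch velocity: v_y = 24.5 sin 60.0° = 21.22 m/s.
At the highest point the vertical velocity is zero, so v_y² = 2 g h_max.
h_max = (21.22)² / (2 × 10) = 450.3 / 20.00 = 22.5 m.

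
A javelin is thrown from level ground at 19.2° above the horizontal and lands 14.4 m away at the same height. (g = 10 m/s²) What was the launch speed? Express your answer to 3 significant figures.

On level ground, R = v₀² sin(2θ) / g, so v₀ = √(R g / sin 2θ).
sin(2 × 19.2°) = 0.6211.
v₀ = √(14.4 × 10 / 0.6211) = √231.8 = 15.2 m/s.

15.2 m/s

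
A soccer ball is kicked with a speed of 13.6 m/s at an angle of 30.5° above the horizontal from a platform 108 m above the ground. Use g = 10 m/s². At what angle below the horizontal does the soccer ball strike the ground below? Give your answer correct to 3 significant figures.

v_x = 13.6 cos 30.5° = 11.72 m/s.
At impact |v_y| = √(v_y0² + 2 g h) = √(6.903² + 2×10×108) = 46.99 m/s.
Angle below horizontal = arctan(|v_y| / v_x) = arctan(46.99 / 11.72) = 76.0°.

76.0°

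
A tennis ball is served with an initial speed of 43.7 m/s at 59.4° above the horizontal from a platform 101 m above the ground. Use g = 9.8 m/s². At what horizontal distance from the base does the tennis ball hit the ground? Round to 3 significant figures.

Components: v_x = 43.7 cos 59.4° = 22.25 m/s, v_y = 43.7 sin 59.4° = 37.61 m/s.
Vertical: 0 = 101 + 37.61 t − ½(9.8) t² ⇒ 4.900 t² − 37.61 t − 101 = 0.
t = [37.61 + √(1415 + 1980)] / 9.800 = 9.783 s.
Horizontal: R = v_x · t = 22.25 × 9.783 = 218 m.

218 m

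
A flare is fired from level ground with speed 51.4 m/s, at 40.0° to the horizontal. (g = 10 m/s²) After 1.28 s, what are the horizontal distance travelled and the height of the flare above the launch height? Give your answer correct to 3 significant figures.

x = 50.4 m, y = 34.1 m

v_x = 51.4 cos 40.0° = 39.37 m/s; v_y0 = 51.4 sin 40.0° = 33.04 m/s.
x = v_x t = 39.37 × 1.28 = 50.4 m.
y = v_y0 t − ½ g t² = 33.04×1.28 − 5.000×1.28² = 34.1 m.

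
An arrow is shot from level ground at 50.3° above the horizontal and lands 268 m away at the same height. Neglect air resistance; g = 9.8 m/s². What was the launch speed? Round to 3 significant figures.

51.7 m/s

On level ground, R = v₀² sin(2θ) / g, so v₀ = √(R g / sin 2θ).
sin(2 × 50.3°) = 0.9829.
v₀ = √(268 × 9.8 / 0.9829) = √2672 = 51.7 m/s.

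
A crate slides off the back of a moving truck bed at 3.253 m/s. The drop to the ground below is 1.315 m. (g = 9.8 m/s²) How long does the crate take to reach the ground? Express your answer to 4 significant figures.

The horizontal speed doesn't affect the fall. With v_y0 = 0, h = ½ g t².
t = √(2 × 1.315 / 9.8) = √0.26837 = 0.5180 s.

0.5180 s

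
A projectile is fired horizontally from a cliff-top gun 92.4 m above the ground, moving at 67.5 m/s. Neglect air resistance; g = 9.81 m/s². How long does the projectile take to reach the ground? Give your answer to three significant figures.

4.34 s

The horizontal speed doesn't affect the fall. With v_y0 = 0, h = ½ g t².
t = √(2 × 92.4 / 9.81) = √18.84 = 4.34 s.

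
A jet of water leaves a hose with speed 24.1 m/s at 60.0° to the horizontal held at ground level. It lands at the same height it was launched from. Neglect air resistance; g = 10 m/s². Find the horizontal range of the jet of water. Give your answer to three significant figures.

50.3 m

For level ground, R = v₀² sin(2θ) / g.
sin(2 × 60.0°) = sin 120.0° = 0.8660.
R = (24.1)² × 0.8660 / 10 = 50.3 m.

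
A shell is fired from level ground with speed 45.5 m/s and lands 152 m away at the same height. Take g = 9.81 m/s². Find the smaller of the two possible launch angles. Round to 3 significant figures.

Level-ground range: R = v₀² sin(2θ)/g ⇒ sin 2θ = R g / v₀² = 152×9.81/45.5² = 0.7203.
2θ = arcsin(0.7203) = 46.08° or 180° − 46.08° = 133.92°.
So θ = 23.0° or θ = 67.0°.

23.0°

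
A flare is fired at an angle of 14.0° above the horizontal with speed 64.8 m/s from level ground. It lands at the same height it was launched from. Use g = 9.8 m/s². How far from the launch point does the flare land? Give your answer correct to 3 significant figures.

201 m

For level ground, R = v₀² sin(2θ) / g.
sin(2 × 14.0°) = sin 28.00° = 0.4695.
R = (64.8)² × 0.4695 / 9.8 = 201 m.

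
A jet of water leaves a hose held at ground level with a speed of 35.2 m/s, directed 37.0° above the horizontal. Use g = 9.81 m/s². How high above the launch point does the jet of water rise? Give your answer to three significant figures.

22.9 m

Vertical component of launch velocity: v_y = 35.2 sin 37.0° = 21.18 m/s.
At the highest point the vertical velocity is zero, so v_y² = 2 g h_max.
h_max = (21.18)² / (2 × 9.81) = 448.6 / 19.62 = 22.9 m.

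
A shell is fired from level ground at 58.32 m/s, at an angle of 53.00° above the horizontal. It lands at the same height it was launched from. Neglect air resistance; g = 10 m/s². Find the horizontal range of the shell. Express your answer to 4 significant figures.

Components: v_x = 58.32 cos 53.00° = 35.098 m/s, v_y = 58.32 sin 53.00° = 46.576 m/s.
Time of flight (same landing height): t = 2 v_y / g = 2 × 46.576 / 10 = 9.3152 s.
Range: R = v_x · t = 35.098 × 9.3152 = 326.9 m.

326.9 m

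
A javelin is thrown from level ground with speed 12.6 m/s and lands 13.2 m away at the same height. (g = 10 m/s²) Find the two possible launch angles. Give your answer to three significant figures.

Level-ground range: R = v₀² sin(2θ)/g ⇒ sin 2θ = R g / v₀² = 13.2×10/12.6² = 0.8314.
2θ = arcsin(0.8314) = 56.24° or 180° − 56.24° = 123.76°.
So θ = 28.1° or θ = 61.9°.

28.1° and 61.9°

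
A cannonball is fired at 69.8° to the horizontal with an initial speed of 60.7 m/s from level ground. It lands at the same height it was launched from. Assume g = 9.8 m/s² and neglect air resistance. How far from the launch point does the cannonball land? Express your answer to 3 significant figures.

Components: v_x = 60.7 cos 69.8° = 20.96 m/s, v_y = 60.7 sin 69.8° = 56.97 m/s.
Time of flight (same landing height): t = 2 v_y / g = 2 × 56.97 / 9.8 = 11.63 s.
Range: R = v_x · t = 20.96 × 11.63 = 244 m.

244 m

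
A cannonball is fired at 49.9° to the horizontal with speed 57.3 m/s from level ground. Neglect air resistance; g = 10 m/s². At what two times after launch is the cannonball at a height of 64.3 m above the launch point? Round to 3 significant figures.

1.86 s and 6.90 s

v_y0 = 57.3 sin 49.9° = 43.83 m/s.
Set y = v_y0 t − ½ g t² = 64.3: 5.000 t² − 43.83 t + 64.3 = 0.
t = [43.83 ± √(1921 − 1286)] / 10 = (43.83 ± 25.20) / 10, giving t = 1.86 s or t = 6.90 s.
So the cannonball is at 64.3 m at t = 1.86 s (rising) and t = 6.90 s (falling).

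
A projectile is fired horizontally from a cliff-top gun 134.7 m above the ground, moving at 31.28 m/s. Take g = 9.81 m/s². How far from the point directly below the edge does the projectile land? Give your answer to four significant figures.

163.9 m

Initial vertical velocity is zero, so the fall time comes from h = ½ g t²: t = √(2 × 134.7 / 9.81) = 5.2404 s.
Horizontal motion is uniform at 31.28 m/s, so x = 31.28 × 5.2404 = 163.9 m.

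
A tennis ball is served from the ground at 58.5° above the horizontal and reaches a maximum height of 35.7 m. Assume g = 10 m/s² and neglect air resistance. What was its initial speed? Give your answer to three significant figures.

31.3 m/s

At maximum height v_y = 0, so (v₀ sin θ)² = 2 g H.
v₀ sin 58.5° = √(2 × 10 × 35.7) = 26.72 m/s.
v₀ = 26.72 / sin 58.5° = 26.72 / 0.8526 = 31.3 m/s.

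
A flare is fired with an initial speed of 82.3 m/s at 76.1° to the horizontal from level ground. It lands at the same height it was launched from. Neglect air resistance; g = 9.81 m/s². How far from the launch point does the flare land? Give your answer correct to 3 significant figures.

Components: v_x = 82.3 cos 76.1° = 19.77 m/s, v_y = 82.3 sin 76.1° = 79.89 m/s.
Time of flight (same landing height): t = 2 v_y / g = 2 × 79.89 / 9.81 = 16.29 s.
Range: R = v_x · t = 19.77 × 16.29 = 322 m.

322 m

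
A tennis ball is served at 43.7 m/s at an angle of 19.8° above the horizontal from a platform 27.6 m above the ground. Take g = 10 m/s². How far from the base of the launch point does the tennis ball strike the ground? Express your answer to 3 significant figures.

175 m

Components: v_x = 43.7 cos 19.8° = 41.12 m/s, v_y = 43.7 sin 19.8° = 14.80 m/s.
Vertical: 0 = 27.6 + 14.80 t − ½(10) t² ⇒ 5.000 t² − 14.80 t − 27.6 = 0.
t = [14.80 + √(219.0 + 552.0)] / 10.00 = 4.257 s.
Horizontal: R = v_x · t = 41.12 × 4.257 = 175 m.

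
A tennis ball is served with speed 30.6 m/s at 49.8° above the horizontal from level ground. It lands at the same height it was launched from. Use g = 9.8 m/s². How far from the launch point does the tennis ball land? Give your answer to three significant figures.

94.2 m

For level ground, R = v₀² sin(2θ) / g.
sin(2 × 49.8°) = sin 99.60° = 0.9860.
R = (30.6)² × 0.9860 / 9.8 = 94.2 m.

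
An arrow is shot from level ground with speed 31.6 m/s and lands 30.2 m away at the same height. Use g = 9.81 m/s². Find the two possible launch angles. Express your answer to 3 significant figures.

8.63° and 81.4°

Level-ground range: R = v₀² sin(2θ)/g ⇒ sin 2θ = R g / v₀² = 30.2×9.81/31.6² = 0.2967.
2θ = arcsin(0.2967) = 17.26° or 180° − 17.26° = 162.74°.
So θ = 8.63° or θ = 81.4°.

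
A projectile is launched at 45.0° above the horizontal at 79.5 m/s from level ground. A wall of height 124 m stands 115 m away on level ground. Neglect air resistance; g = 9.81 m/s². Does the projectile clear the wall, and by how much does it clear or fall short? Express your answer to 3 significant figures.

v_x = 79.5 cos 45.0° = 56.21 m/s; v_y0 = 79.5 sin 45.0° = 56.21 m/s.
Time to reach the wall: t = 115 / 56.21 = 2.046 s.
Height at that point: y = 56.21×2.046 − 4.905×2.046² = 94.47 m.
That is 124 − 94.47 = 29.5 m below the top of the wall, so the projectile does not clear it.

No — it falls 29.5 m short of clearing the wall.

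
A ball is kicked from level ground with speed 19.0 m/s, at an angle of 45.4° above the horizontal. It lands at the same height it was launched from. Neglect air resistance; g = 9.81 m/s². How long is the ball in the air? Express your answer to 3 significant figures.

Vertical component: v_y = 19.0 sin 45.4° = 13.53 m/s.
For a projectile landing at launch height, time of flight is t = 2 v_y / g = 2 × 13.53 / 9.81 = 2.76 s.

2.76 s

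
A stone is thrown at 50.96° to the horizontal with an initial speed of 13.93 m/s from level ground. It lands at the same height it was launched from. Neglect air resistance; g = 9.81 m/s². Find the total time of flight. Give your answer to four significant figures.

2.206 s

Vertical component: v_y = 13.93 sin 50.96° = 10.820 m/s.
For a projectile landing at launch height, time of flight is t = 2 v_y / g = 2 × 10.820 / 9.81 = 2.206 s.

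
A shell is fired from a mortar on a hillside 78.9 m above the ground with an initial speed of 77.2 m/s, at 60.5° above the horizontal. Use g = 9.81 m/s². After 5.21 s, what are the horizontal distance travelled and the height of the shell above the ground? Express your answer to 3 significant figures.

x = 198 m, y = 296 m

v_x = 77.2 cos 60.5° = 38.02 m/s; v_y0 = 77.2 sin 60.5° = 67.19 m/s.
x = v_x t = 38.02 × 5.21 = 198 m.
y = 78.9 + v_y0 t − ½ g t² = 296 m.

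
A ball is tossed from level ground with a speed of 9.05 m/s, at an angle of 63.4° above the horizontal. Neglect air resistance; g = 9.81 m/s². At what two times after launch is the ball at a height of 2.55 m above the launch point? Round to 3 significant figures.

0.424 s and 1.23 s

v_y0 = 9.05 sin 63.4° = 8.092 m/s.
Set y = v_y0 t − ½ g t² = 2.55: 4.905 t² − 8.092 t + 2.55 = 0.
t = [8.092 ± √(65.48 − 50.03)] / 9.81 = (8.092 ± 3.931) / 9.81, giving t = 0.424 s or t = 1.23 s.
So the ball is at 2.55 m at t = 0.424 s (rising) and t = 1.23 s (falling).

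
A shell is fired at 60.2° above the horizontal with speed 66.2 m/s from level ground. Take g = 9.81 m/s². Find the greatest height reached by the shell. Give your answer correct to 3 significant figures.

Vertical component of launch velocity: v_y = 66.2 sin 60.2° = 57.45 m/s.
At the highest point the vertical velocity is zero, so v_y² = 2 g h_max.
h_max = (57.45)² / (2 × 9.81) = 3301 / 19.62 = 168 m.

168 m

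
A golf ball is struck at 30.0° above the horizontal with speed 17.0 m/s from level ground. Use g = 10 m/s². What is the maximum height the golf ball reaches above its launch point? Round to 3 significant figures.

3.61 m

Vertical component of launch velocity: v_y = 17.0 sin 30.0° = 8.500 m/s.
At the highest point the vertical velocity is zero, so v_y² = 2 g h_max.
h_max = (8.500)² / (2 × 10) = 72.25 / 20.00 = 3.61 m.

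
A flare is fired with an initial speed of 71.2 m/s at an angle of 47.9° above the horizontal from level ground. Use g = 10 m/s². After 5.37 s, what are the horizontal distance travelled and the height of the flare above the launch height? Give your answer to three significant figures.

x = 256 m, y = 140 m

v_x = 71.2 cos 47.9° = 47.73 m/s; v_y0 = 71.2 sin 47.9° = 52.83 m/s.
x = v_x t = 47.73 × 5.37 = 256 m.
y = v_y0 t − ½ g t² = 52.83×5.37 − 5.000×5.37² = 140 m.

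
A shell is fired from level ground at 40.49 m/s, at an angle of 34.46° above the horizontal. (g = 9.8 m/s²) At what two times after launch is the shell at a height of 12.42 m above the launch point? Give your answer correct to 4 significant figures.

v_y0 = 40.49 sin 34.46° = 22.910 m/s.
Set y = v_y0 t − ½ g t² = 12.42: 4.900 t² − 22.910 t + 12.42 = 0.
t = [22.910 ± √(524.87 − 243.43)] / 9.8 = (22.910 ± 16.776) / 9.8, giving t = 0.6259 s or t = 4.050 s.
So the shell is at 12.42 m at t = 0.6259 s (rising) and t = 4.050 s (falling).

0.6259 s and 4.050 s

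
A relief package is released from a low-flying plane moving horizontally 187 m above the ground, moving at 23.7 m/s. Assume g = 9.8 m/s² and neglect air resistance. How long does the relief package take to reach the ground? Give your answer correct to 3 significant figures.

6.18 s

The horizontal speed doesn't affect the fall. With v_y0 = 0, h = ½ g t².
t = √(2 × 187 / 9.8) = √38.16 = 6.18 s.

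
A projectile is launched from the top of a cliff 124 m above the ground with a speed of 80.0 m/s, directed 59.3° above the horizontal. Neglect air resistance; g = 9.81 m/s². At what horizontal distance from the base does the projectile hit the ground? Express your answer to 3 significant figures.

Components: v_x = 80.0 cos 59.3° = 40.84 m/s, v_y = 80.0 sin 59.3° = 68.79 m/s.
Vertical: 0 = 124 + 68.79 t − ½(9.81) t² ⇒ 4.905 t² − 68.79 t − 124 = 0.
t = [68.79 + √(4732 + 2433)] / 9.810 = 15.64 s.
Horizontal: R = v_x · t = 40.84 × 15.64 = 639 m.

639 m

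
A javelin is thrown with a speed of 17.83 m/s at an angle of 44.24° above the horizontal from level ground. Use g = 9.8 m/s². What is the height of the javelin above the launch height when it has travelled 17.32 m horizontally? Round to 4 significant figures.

v_x = 17.83 cos 44.24° = 12.774 m/s, v_y0 = 17.83 sin 44.24° = 12.439 m/s.
Time to reach x = 17.32 m: t = x / v_x = 17.32 / 12.774 = 1.3559 s.
y = v_y0 t − ½ g t² = 12.439×1.3559 − 4.900×1.3559² = 7.858 m.

7.858 m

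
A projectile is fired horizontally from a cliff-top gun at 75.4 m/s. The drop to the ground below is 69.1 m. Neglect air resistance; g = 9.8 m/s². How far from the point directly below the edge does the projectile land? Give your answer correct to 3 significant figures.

Initial vertical velocity is zero, so the fall time comes from h = ½ g t²: t = √(2 × 69.1 / 9.8) = 3.755 s.
Horizontal motion is uniform at 75.4 m/s, so x = 75.4 × 3.755 = 283 m.

283 m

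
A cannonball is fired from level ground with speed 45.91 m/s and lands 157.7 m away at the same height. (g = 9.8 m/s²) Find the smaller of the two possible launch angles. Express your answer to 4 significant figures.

Level-ground range: R = v₀² sin(2θ)/g ⇒ sin 2θ = R g / v₀² = 157.7×9.8/45.91² = 0.7332.
2θ = arcsin(0.7332) = 47.155° or 180° − 47.155° = 132.845°.
So θ = 23.58° or θ = 66.42°.

23.58°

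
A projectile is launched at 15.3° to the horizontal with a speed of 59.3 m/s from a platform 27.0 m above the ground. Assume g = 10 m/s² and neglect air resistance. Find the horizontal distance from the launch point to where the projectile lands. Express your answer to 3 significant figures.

Components: v_x = 59.3 cos 15.3° = 57.20 m/s, v_y = 59.3 sin 15.3° = 15.65 m/s.
Vertical: 0 = 27.0 + 15.65 t − ½(10) t² ⇒ 5.000 t² − 15.65 t − 27.0 = 0.
t = [15.65 + √(244.9 + 540.0)] / 10.00 = 4.367 s.
Horizontal: R = v_x · t = 57.20 × 4.367 = 250 m.

250 m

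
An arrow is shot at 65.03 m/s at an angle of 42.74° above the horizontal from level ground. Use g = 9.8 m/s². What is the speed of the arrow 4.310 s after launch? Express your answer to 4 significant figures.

v_x = 65.03 cos 42.74° = 47.761 m/s (constant).
v_y(t) = 65.03 sin 42.74° − g t = 44.134 − 9.8 × 4.310 = 1.8960 m/s.
Speed = √(v_x² + v_y²) = √(2281.1 + 3.5948) = 47.80 m/s.

47.80 m/s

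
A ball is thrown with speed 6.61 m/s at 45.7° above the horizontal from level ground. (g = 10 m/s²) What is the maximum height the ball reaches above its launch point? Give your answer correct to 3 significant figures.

Vertical component of launch velocity: v_y = 6.61 sin 45.7° = 4.731 m/s.
At the highest point the vertical velocity is zero, so v_y² = 2 g h_max.
h_max = (4.731)² / (2 × 10) = 22.38 / 20.00 = 1.12 m.

1.12 m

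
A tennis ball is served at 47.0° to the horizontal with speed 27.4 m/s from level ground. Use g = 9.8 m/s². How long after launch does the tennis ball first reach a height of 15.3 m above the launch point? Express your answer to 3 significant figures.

1.02 s

v_y0 = 27.4 sin 47.0° = 20.04 m/s.
Set y = v_y0 t − ½ g t² = 15.3: 4.900 t² − 20.04 t + 15.3 = 0.
t = [20.04 ± √(401.6 − 299.9)] / 9.8 = (20.04 ± 10.08) / 9.8, giving t = 1.02 s or t = 3.07 s.
The tennis ball is on the way up at the first time, so t = 1.02 s.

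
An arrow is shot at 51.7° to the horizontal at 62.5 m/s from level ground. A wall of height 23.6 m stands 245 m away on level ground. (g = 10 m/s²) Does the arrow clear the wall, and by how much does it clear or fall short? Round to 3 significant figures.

Yes — it clears the wall by 86.6 m.

v_x = 62.5 cos 51.7° = 38.74 m/s; v_y0 = 62.5 sin 51.7° = 49.05 m/s.
Time to reach the wall: t = 245 / 38.74 = 6.324 s.
Height at that point: y = 49.05×6.324 − 5.000×6.324² = 110.2 m.
That is 110.2 − 23.6 = 86.6 m above the top of the wall, so the arrow clears it.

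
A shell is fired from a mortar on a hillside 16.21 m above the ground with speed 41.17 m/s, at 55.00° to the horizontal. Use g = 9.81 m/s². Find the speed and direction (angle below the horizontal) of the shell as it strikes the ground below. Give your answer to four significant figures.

44.87 m/s at 58.24° below the horizontal

v_x = 41.17 cos 55.00° = 23.614 m/s (constant).
|v_y| at impact = √((33.724)² + 2×9.81×16.21) = 38.149 m/s.
Speed = √(23.614² + 38.149²) = 44.87 m/s; angle = arctan(38.149/23.614) = 58.24° below horizontal.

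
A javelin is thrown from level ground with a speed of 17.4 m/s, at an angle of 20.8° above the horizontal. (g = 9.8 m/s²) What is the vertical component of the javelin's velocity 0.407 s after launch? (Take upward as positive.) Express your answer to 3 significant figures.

Initial vertical component: v_y0 = 17.4 sin 20.8° = 6.179 m/s.
v_y(t) = v_y0 − g t = 6.179 − 9.8 × 0.407 = 2.19 m/s.

2.19 m/s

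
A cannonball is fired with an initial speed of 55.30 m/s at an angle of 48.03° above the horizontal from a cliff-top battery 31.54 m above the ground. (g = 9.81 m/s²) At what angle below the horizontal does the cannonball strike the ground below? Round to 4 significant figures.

52.42°

v_x = 55.30 cos 48.03° = 36.981 m/s.
At impact |v_y| = √(v_y0² + 2 g h) = √(41.115² + 2×9.81×31.54) = 48.055 m/s.
Angle below horizontal = arctan(|v_y| / v_x) = arctan(48.055 / 36.981) = 52.42°.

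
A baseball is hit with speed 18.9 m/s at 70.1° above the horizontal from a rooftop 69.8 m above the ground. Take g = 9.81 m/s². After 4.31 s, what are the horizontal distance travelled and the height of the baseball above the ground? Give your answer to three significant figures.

x = 27.7 m, y = 55.3 m

v_x = 18.9 cos 70.1° = 6.433 m/s; v_y0 = 18.9 sin 70.1° = 17.77 m/s.
x = v_x t = 6.433 × 4.31 = 27.7 m.
y = 69.8 + v_y0 t − ½ g t² = 55.3 m.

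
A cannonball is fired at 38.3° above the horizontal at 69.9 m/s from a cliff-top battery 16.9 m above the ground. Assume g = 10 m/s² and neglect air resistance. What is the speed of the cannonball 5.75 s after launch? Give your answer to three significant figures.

v_x = 69.9 cos 38.3° = 54.86 m/s (constant).
v_y(t) = 69.9 sin 38.3° − g t = 43.32 − 10 × 5.75 = -14.18 m/s.
Speed = √(v_x² + v_y²) = √(3010 + 201.1) = 56.7 m/s.

56.7 m/s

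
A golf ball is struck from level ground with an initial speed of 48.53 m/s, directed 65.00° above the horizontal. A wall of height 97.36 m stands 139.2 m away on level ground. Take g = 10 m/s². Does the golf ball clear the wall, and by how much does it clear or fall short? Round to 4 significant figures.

v_x = 48.53 cos 65.00° = 20.510 m/s; v_y0 = 48.53 sin 65.00° = 43.983 m/s.
Time to reach the wall: t = 139.2 / 20.510 = 6.7869 s.
Height at that point: y = 43.983×6.7869 − 5.000×6.7869² = 68.198 m.
That is 97.36 − 68.198 = 29.16 m below the top of the wall, so the golf ball does not clear it.

No — it falls 29.16 m short of clearing the wall.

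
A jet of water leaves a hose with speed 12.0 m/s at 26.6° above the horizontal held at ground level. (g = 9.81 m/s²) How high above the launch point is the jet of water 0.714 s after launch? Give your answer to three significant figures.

v_y0 = 12.0 sin 26.6° = 5.373 m/s.
y(t) = v_y0 t − ½ g t² = 5.373×0.714 − 4.905×0.714² = 1.34 m.

1.34 m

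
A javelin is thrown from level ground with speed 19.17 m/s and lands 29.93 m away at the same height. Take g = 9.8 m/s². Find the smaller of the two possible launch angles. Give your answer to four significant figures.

26.48°

Level-ground range: R = v₀² sin(2θ)/g ⇒ sin 2θ = R g / v₀² = 29.93×9.8/19.17² = 0.7982.
2θ = arcsin(0.7982) = 52.959° or 180° − 52.959° = 127.041°.
So θ = 26.48° or θ = 63.52°.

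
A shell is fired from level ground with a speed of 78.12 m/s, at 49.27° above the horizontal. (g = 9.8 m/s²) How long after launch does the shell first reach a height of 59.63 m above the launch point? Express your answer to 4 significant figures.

v_y0 = 78.12 sin 49.27° = 59.199 m/s.
Set y = v_y0 t − ½ g t² = 59.63: 4.900 t² − 59.199 t + 59.63 = 0.
t = [59.199 ± √(3504.5 − 1168.7)] / 9.8 = (59.199 ± 48.330) / 9.8, giving t = 1.109 s or t = 10.97 s.
The shell is on the way up at the first time, so t = 1.109 s.

1.109 s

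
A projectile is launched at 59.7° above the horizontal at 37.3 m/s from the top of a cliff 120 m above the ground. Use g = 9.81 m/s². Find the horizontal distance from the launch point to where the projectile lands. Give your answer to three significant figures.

173 m

Components: v_x = 37.3 cos 59.7° = 18.82 m/s, v_y = 37.3 sin 59.7° = 32.20 m/s.
Vertical: 0 = 120 + 32.20 t − ½(9.81) t² ⇒ 4.905 t² − 32.20 t − 120 = 0.
t = [32.20 + √(1037 + 2354)] / 9.810 = 9.218 s.
Horizontal: R = v_x · t = 18.82 × 9.218 = 173 m.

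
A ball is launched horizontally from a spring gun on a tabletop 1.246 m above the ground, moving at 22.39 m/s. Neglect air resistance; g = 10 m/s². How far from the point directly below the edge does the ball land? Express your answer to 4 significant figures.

Initial vertical velocity is zero, so the fall time comes from h = ½ g t²: t = √(2 × 1.246 / 10) = 0.49920 s.
Horizontal motion is uniform at 22.39 m/s, so x = 22.39 × 0.49920 = 11.18 m.

11.18 m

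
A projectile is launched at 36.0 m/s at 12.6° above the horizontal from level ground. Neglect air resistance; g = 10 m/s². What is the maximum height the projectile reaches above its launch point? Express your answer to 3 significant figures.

Vertical component of launch velocity: v_y = 36.0 sin 12.6° = 7.853 m/s.
At the highest point the vertical velocity is zero, so v_y² = 2 g h_max.
h_max = (7.853)² / (2 × 10) = 61.67 / 20.00 = 3.08 m.

3.08 m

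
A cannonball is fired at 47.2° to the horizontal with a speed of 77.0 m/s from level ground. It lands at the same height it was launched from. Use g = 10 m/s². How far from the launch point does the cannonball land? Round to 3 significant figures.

For level ground, R = v₀² sin(2θ) / g.
sin(2 × 47.2°) = sin 94.40° = 0.9971.
R = (77.0)² × 0.9971 / 10 = 591 m.

591 m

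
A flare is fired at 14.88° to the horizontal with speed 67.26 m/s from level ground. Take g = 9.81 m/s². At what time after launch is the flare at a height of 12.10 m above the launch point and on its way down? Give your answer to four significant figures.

v_y0 = 67.26 sin 14.88° = 17.272 m/s.
Set y = v_y0 t − ½ g t² = 12.10: 4.905 t² − 17.272 t + 12.10 = 0.
t = [17.272 ± √(298.32 − 237.40)] / 9.81 = (17.272 ± 7.8051) / 9.81, giving t = 0.9650 s or t = 2.556 s.
On the way down corresponds to the larger root: t = 2.556 s.

2.556 s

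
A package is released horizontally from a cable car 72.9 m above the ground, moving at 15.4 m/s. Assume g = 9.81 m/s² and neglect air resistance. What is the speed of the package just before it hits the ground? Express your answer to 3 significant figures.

Fall time: t = √(2 × 72.9 / 9.81) = 3.855 s.
At impact: v_x = 15.4 m/s (unchanged), v_y = g t = 9.81 × 3.855 = 37.82 m/s.
Speed = √(v_x² + v_y²) = √(237.2 + 1430) = 40.8 m/s.

40.8 m/s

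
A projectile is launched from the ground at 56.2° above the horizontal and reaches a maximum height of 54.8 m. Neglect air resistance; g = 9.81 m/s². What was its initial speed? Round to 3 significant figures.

39.5 m/s

At maximum height v_y = 0, so (v₀ sin θ)² = 2 g H.
v₀ sin 56.2° = √(2 × 9.81 × 54.8) = 32.79 m/s.
v₀ = 32.79 / sin 56.2° = 32.79 / 0.8310 = 39.5 m/s.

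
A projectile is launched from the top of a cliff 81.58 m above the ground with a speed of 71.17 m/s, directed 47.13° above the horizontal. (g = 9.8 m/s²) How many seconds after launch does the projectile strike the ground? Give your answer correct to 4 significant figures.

Vertical component: v_y = 71.17 sin 47.13° = 52.160 m/s.
Taking up as positive with launch at y = 81.58 m, landing at y = 0: 0 = 81.58 + 52.160 t − ½(9.8) t².
Solving 4.900 t² − 52.160 t − 81.58 = 0 gives t = [52.160 + √(52.160² + 4·4.900·81.58)] / 9.800 = 12.03 s.

12.03 s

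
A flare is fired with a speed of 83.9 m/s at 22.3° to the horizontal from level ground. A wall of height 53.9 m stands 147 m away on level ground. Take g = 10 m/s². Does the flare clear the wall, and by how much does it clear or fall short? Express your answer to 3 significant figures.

No — it falls 11.5 m short of clearing the wall.

v_x = 83.9 cos 22.3° = 77.63 m/s; v_y0 = 83.9 sin 22.3° = 31.84 m/s.
Time to reach the wall: t = 147 / 77.63 = 1.894 s.
Height at that point: y = 31.84×1.894 − 5.000×1.894² = 42.37 m.
That is 53.9 − 42.37 = 11.5 m below the top of the wall, so the flare does not clear it.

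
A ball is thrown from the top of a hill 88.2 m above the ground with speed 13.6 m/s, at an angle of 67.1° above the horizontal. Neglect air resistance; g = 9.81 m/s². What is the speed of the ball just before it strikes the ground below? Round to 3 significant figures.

43.8 m/s

v_x = 13.6 cos 67.1° = 5.292 m/s is unchanged throughout.
For the vertical component, v_y² = v_y0² + 2 g h = (12.53)² + 2×9.81×88.2 = 1887, so |v_y| = 43.44 m/s.
Impact speed = √(v_x² + v_y²) = √(28.01 + 1887) = 43.8 m/s.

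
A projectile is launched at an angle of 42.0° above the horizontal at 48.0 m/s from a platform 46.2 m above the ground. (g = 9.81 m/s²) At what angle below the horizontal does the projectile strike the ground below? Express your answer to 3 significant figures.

51.0°

v_x = 48.0 cos 42.0° = 35.67 m/s.
At impact |v_y| = √(v_y0² + 2 g h) = √(32.12² + 2×9.81×46.2) = 44.02 m/s.
Angle below horizontal = arctan(|v_y| / v_x) = arctan(44.02 / 35.67) = 51.0°.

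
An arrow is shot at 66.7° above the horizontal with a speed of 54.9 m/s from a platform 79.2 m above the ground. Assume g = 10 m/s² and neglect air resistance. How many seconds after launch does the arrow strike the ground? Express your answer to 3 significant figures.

11.5 s

Vertical component: v_y = 54.9 sin 66.7° = 50.42 m/s.
Taking up as positive with launch at y = 79.2 m, landing at y = 0: 0 = 79.2 + 50.42 t − ½(10) t².
Solving 5.000 t² − 50.42 t − 79.2 = 0 gives t = [50.42 + √(50.42² + 4·5.000·79.2)] / 10.00 = 11.5 s.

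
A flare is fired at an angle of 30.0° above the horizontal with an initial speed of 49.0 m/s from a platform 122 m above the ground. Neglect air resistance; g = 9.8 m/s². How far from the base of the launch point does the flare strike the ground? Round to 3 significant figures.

343 m

Components: v_x = 49.0 cos 30.0° = 42.44 m/s, v_y = 49.0 sin 30.0° = 24.50 m/s.
Vertical: 0 = 122 + 24.50 t − ½(9.8) t² ⇒ 4.900 t² − 24.50 t − 122 = 0.
t = [24.50 + √(600.2 + 2391)] / 9.800 = 8.081 s.
Horizontal: R = v_x · t = 42.44 × 8.081 = 343 m.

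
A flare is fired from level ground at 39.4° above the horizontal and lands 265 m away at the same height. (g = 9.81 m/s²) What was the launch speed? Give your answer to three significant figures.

On level ground, R = v₀² sin(2θ) / g, so v₀ = √(R g / sin 2θ).
sin(2 × 39.4°) = 0.9810.
v₀ = √(265 × 9.81 / 0.9810) = √2650 = 51.5 m/s.

51.5 m/s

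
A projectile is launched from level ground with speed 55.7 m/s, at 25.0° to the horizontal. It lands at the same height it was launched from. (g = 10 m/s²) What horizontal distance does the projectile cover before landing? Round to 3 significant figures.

Components: v_x = 55.7 cos 25.0° = 50.48 m/s, v_y = 55.7 sin 25.0° = 23.54 m/s.
Time of flight (same landing height): t = 2 v_y / g = 2 × 23.54 / 10 = 4.708 s.
Range: R = v_x · t = 50.48 × 4.708 = 238 m.

238 m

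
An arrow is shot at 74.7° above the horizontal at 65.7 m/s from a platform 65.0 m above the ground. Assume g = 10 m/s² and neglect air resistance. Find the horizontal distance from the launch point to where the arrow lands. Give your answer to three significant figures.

Components: v_x = 65.7 cos 74.7° = 17.34 m/s, v_y = 65.7 sin 74.7° = 63.37 m/s.
Vertical: 0 = 65.0 + 63.37 t − ½(10) t² ⇒ 5.000 t² − 63.37 t − 65.0 = 0.
t = [63.37 + √(4016 + 1300)] / 10.00 = 13.63 s.
Horizontal: R = v_x · t = 17.34 × 13.63 = 236 m.

236 m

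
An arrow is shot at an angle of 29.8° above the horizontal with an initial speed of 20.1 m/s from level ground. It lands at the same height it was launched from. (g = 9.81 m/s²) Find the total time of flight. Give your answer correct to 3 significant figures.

2.04 s

Vertical component: v_y = 20.1 sin 29.8° = 9.989 m/s.
For a projectile landing at launch height, time of flight is t = 2 v_y / g = 2 × 9.989 / 9.81 = 2.04 s.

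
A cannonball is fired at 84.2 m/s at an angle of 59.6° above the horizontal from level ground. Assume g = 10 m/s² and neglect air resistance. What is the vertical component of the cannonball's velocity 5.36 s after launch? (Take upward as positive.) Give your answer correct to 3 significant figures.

Initial vertical component: v_y0 = 84.2 sin 59.6° = 72.62 m/s.
v_y(t) = v_y0 − g t = 72.62 − 10 × 5.36 = 19.0 m/s.

19.0 m/s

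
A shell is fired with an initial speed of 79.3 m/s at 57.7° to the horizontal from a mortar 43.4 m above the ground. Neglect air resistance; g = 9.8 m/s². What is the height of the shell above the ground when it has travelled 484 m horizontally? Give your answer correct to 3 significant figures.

v_x = 79.3 cos 57.7° = 42.37 m/s, v_y0 = 79.3 sin 57.7° = 67.03 m/s.
Time to reach x = 484 m: t = x / v_x = 484 / 42.37 = 11.42 s.
y = 43.4 + v_y0 t − ½ g t² = 43.4 + 67.03×11.42 − 4.900×11.42² = 170 m.

170 m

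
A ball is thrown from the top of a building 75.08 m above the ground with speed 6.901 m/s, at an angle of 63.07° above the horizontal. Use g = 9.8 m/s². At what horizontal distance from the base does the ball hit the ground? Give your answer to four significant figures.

14.35 m

Components: v_x = 6.901 cos 63.07° = 3.1255 m/s, v_y = 6.901 sin 63.07° = 6.1527 m/s.
Vertical: 0 = 75.08 + 6.1527 t − ½(9.8) t² ⇒ 4.900 t² − 6.1527 t − 75.08 = 0.
t = [6.1527 + √(37.856 + 1471.6)] / 9.800 = 4.5923 s.
Horizontal: R = v_x · t = 3.1255 × 4.5923 = 14.35 m.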